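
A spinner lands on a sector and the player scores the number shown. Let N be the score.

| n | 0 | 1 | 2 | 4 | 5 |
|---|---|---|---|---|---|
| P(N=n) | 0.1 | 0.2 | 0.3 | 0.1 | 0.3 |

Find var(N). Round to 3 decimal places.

E[N] = (0)(0.1) + (1)(0.2) + (2)(0.3) + (4)(0.1) + (5)(0.3) = 2.7
E[N²] = (0)²(0.1) + (1)²(0.2) + (2)²(0.3) + (4)²(0.1) + (5)²(0.3) = 10.5
var(N) = E[N²] − (E[N])² = 10.5 − (2.7)² = 3.21

3.210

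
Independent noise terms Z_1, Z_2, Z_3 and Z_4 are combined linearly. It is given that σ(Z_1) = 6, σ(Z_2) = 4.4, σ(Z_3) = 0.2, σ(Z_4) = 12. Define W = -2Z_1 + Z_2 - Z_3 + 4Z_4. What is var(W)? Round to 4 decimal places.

var(Z_1) = 36, var(Z_2) = 19.36, var(Z_3) = 0.04, var(Z_4) = 144
By independence, var(W) = (-2)²var(Z_1) + (1)²var(Z_2) + (-1)²var(Z_3) + (4)²var(Z_4)
= (-2)²·36 + (1)²·19.36 + (-1)²·0.04 + (4)²·144 = 2467.4

2467.4000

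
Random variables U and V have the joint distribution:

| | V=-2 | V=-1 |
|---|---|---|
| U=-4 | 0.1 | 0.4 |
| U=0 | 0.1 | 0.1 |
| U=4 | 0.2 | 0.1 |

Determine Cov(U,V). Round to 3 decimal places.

E[U] = -0.8,  E[V] = -1.4
E[UV] = 0.4
Cov(U,V) = E[UV] − E[U]E[V] = 0.4 − (-0.8)(-1.4) = -0.72

-0.720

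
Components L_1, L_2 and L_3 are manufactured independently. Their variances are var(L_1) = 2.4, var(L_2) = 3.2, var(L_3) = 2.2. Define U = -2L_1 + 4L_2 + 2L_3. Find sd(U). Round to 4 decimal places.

By independence, var(U) = (-2)²var(L_1) + (4)²var(L_2) + (2)²var(L_3)
= (-2)²·2.4 + (4)²·3.2 + (2)²·2.2 = 69.6
sd(U) = √69.6 ≈ 8.3427

8.3427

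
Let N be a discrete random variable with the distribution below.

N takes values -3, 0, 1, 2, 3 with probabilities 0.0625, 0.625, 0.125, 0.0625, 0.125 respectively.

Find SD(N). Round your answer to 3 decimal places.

E[N] = (-3)(0.0625) + (0)(0.625) + (1)(0.125) + (2)(0.0625) + (3)(0.125) = 0.4375
E[N²] = (-3)²(0.0625) + (0)²(0.625) + (1)²(0.125) + (2)²(0.0625) + (3)²(0.125) = 2.0625
Var(N) = E[N²] − (E[N])² = 2.0625 − (0.4375)² = 1.87109375
SD(N) = √1.87109375 ≈ 1.368

1.368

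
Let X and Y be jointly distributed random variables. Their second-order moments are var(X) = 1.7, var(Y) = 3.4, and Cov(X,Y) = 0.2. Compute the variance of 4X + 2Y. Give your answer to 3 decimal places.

var(4X + 2Y) = (4)²·var(X) + (2)²·var(Y) + 2·(4)·(2)·Cov(X,Y)
= 16·1.7 + 4·3.4 + 16·0.2 = 44

44.000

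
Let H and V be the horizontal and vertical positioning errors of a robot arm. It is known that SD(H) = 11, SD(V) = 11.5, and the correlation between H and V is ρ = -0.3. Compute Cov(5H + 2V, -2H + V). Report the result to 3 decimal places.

-983.450

Var(H) = (11)² = 121;  Var(V) = (11.5)² = 132.25
Cov(H,V) = ρ·SD(H)·SD(V) = -0.3·11·11.5 = -37.95
Cov(5H + 2V, -2H + V) = (5)(-2)Var(H) + (2)(1)Var(V) + [(5)(1) + (2)(-2)]Cov(H,V)
= -10·121 + 2·132.25 + 1·-37.95 = -983.45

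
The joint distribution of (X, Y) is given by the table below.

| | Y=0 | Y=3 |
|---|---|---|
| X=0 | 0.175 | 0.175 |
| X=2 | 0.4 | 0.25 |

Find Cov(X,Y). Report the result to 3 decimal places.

-0.158

E[X] = 1.3,  E[Y] = 1.275
E[XY] = 1.5
Cov(X,Y) = E[XY] − E[X]E[Y] = 1.5 − (1.3)(1.275) = -0.1575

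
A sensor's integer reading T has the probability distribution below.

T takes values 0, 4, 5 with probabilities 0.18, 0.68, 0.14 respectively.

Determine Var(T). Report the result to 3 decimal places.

2.684

E[T] = (0)(0.18) + (4)(0.68) + (5)(0.14) = 3.42
E[T²] = (0)²(0.18) + (4)²(0.68) + (5)²(0.14) = 14.38
Var(T) = E[T²] − (E[T])² = 14.38 − (3.42)² = 2.6836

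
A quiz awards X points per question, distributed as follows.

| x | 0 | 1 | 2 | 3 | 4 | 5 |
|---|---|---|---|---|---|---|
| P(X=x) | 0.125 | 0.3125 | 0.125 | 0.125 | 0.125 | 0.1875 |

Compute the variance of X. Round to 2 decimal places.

2.98

E[X] = (0)(0.125) + (1)(0.3125) + (2)(0.125) + (3)(0.125) + (4)(0.125) + (5)(0.1875) = 2.375
E[X²] = (0)²(0.125) + (1)²(0.3125) + (2)²(0.125) + (3)²(0.125) + (4)²(0.125) + (5)²(0.1875) = 8.625
V(X) = E[X²] − (E[X])² = 8.625 − (2.375)² = 2.984375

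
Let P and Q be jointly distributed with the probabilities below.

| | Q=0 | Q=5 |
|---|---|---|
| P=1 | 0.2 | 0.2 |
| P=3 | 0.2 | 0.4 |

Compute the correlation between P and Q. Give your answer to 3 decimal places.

0.167

E[P] = 2.2,  E[Q] = 3
E[PQ] = 7
Cov(P,Q) = E[PQ] − E[P]E[Q] = 7 − (2.2)(3) = 0.4
var(P) = 0.96,  var(Q) = 6
ρ = 0.4 / √(0.96·6) ≈ 0.167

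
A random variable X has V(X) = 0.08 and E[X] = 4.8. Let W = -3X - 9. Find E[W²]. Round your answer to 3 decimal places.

E[-3X - 9] = -3·4.8 − 9 = -23.4
V(-3X - 9) = (-3)²·0.08 = 0.72
E[W²] = V(W) + (E[W])² = 0.72 + (-23.4)² = 548.28

548.280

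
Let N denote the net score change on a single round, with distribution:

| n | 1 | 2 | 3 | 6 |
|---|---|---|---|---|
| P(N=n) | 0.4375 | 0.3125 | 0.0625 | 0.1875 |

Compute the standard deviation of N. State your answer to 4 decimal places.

E[N] = (1)(0.4375) + (2)(0.3125) + (3)(0.0625) + (6)(0.1875) = 2.375
E[N²] = (1)²(0.4375) + (2)²(0.3125) + (3)²(0.0625) + (6)²(0.1875) = 9
V(N) = E[N²] − (E[N])² = 9 − (2.375)² = 3.359375
SD(N) = √3.359375 ≈ 1.8329

1.8329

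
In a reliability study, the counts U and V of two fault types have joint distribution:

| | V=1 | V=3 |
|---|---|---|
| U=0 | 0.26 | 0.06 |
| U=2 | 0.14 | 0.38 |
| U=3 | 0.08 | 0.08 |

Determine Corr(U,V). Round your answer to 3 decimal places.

E[U] = 1.52,  E[V] = 2.04
E[UV] = 3.52
Cov(U,V) = E[UV] − E[U]E[V] = 3.52 − (1.52)(2.04) = 0.4192
Var(U) = 1.2096,  Var(V) = 0.9984
ρ = 0.4192 / √(1.2096·0.9984) ≈ 0.381

0.381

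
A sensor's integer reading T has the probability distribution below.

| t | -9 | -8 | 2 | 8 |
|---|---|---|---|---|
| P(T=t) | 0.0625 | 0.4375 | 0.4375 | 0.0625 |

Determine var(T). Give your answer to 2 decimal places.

31.59

E[T] = (-9)(0.0625) + (-8)(0.4375) + (2)(0.4375) + (8)(0.0625) = -2.6875
E[T²] = (-9)²(0.0625) + (-8)²(0.4375) + (2)²(0.4375) + (8)²(0.0625) = 38.8125
var(T) = E[T²] − (E[T])² = 38.8125 − (-2.6875)² = 31.58984375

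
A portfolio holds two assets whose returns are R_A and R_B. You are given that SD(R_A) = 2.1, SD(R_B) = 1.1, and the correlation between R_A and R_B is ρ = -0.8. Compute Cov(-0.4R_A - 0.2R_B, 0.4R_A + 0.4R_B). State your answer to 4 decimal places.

-0.3589

V(R_A) = (2.1)² = 4.41;  V(R_B) = (1.1)² = 1.21
Cov(R_A,R_B) = ρ·SD(R_A)·SD(R_B) = -0.8·2.1·1.1 = -1.848
Cov(-0.4R_A - 0.2R_B, 0.4R_A + 0.4R_B) = (-0.4)(0.4)V(R_A) + (-0.2)(0.4)V(R_B) + [(-0.4)(0.4) + (-0.2)(0.4)]Cov(R_A,R_B)
= -0.16·4.41 + -0.08·1.21 + -0.24·-1.848 = -0.35888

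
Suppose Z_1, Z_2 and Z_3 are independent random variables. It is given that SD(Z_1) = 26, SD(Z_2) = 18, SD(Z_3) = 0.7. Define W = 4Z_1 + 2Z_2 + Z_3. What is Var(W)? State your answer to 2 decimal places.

12112.49

Var(Z_1) = 676, Var(Z_2) = 324, Var(Z_3) = 0.49
By independence, Var(W) = (4)²Var(Z_1) + (2)²Var(Z_2) + (1)²Var(Z_3)
= (4)²·676 + (2)²·324 + (1)²·0.49 = 12112.49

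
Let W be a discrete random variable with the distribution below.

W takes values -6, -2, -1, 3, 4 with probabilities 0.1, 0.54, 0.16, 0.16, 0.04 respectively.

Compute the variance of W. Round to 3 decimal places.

6.560

E[W] = (-6)(0.1) + (-2)(0.54) + (-1)(0.16) + (3)(0.16) + (4)(0.04) = -1.2
E[W²] = (-6)²(0.1) + (-2)²(0.54) + (-1)²(0.16) + (3)²(0.16) + (4)²(0.04) = 8
Var(W) = E[W²] − (E[W])² = 8 − (-1.2)² = 6.56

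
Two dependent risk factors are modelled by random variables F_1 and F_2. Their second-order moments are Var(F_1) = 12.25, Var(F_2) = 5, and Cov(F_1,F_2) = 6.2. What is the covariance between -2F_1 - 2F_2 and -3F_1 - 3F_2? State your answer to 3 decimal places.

177.900

Cov(-2F_1 - 2F_2, -3F_1 - 3F_2) = (-2)(-3)Var(F_1) + (-2)(-3)Var(F_2) + [(-2)(-3) + (-2)(-3)]Cov(F_1,F_2)
= 6·12.25 + 6·5 + 12·6.2 = 177.9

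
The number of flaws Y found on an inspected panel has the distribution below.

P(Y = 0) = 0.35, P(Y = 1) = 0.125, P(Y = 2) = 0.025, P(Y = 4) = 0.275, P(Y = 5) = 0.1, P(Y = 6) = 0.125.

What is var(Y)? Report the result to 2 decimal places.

5.25

E[Y] = (0)(0.35) + (1)(0.125) + (2)(0.025) + (4)(0.275) + (5)(0.1) + (6)(0.125) = 2.525
E[Y²] = (0)²(0.35) + (1)²(0.125) + (2)²(0.025) + (4)²(0.275) + (5)²(0.1) + (6)²(0.125) = 11.625
var(Y) = E[Y²] − (E[Y])² = 11.625 − (2.525)² = 5.249375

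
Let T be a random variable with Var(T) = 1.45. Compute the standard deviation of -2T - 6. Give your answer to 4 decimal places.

Var(-2T - 6) = (-2)²·1.45 = 5.8
SD(-2T - 6) = √5.8 ≈ 2.4083

2.4083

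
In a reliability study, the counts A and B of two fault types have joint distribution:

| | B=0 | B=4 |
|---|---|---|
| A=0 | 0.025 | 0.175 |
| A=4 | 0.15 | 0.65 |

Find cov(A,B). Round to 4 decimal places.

-0.1600

E[A] = 3.2,  E[B] = 3.3
E[AB] = 10.4
cov(A,B) = E[AB] − E[A]E[B] = 10.4 − (3.2)(3.3) = -0.16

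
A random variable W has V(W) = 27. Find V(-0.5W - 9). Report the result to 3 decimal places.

V(-0.5W - 9) = (-0.5)²·V(W) = 0.25·27 = 6.75

6.750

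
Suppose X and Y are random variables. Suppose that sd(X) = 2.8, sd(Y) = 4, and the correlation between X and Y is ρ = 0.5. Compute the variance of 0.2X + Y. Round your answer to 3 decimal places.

V(X) = (2.8)² = 7.84;  V(Y) = (4)² = 16
Cov(X,Y) = ρ·sd(X)·sd(Y) = 0.5·2.8·4 = 5.6
V(0.2X + Y) = (0.2)²·V(X) + (1)²·V(Y) + 2·(0.2)·(1)·Cov(X,Y)
= 0.04·7.84 + 1·16 + 0.4·5.6 = 18.5536

18.554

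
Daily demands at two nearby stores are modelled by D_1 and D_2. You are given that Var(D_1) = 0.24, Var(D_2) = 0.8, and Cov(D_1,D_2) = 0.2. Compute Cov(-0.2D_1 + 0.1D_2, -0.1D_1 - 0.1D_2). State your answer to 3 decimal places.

-0.001

Cov(-0.2D_1 + 0.1D_2, -0.1D_1 - 0.1D_2) = (-0.2)(-0.1)Var(D_1) + (0.1)(-0.1)Var(D_2) + [(-0.2)(-0.1) + (0.1)(-0.1)]Cov(D_1,D_2)
= 0.02·0.24 + -0.01·0.8 + 0.01·0.2 = -0.0012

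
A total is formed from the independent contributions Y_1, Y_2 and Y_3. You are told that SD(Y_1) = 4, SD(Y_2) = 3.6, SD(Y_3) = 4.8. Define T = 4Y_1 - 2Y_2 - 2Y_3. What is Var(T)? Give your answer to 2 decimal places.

400.00

Var(Y_1) = 16, Var(Y_2) = 12.96, Var(Y_3) = 23.04
By independence, Var(T) = (4)²Var(Y_1) + (-2)²Var(Y_2) + (-2)²Var(Y_3)
= (4)²·16 + (-2)²·12.96 + (-2)²·23.04 = 400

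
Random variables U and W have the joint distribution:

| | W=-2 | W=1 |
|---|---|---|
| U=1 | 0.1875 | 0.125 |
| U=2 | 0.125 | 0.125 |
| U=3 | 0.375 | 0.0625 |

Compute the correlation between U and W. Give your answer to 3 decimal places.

E[U] = 2.125,  E[W] = -1.0625
E[UW] = -2.5625
cov(U,W) = E[UW] − E[U]E[W] = -2.5625 − (2.125)(-1.0625) = -0.3046875
Var(U) = 0.734375,  Var(W) = 1.93359375
ρ = -0.3046875 / √(0.734375·1.93359375) ≈ -0.256

-0.256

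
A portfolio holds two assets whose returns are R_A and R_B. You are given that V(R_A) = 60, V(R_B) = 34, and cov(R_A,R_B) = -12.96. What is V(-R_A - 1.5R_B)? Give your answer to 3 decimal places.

97.620

V(-R_A - 1.5R_B) = (-1)²·V(R_A) + (-1.5)²·V(R_B) + 2·(-1)·(-1.5)·cov(R_A,R_B)
= 1·60 + 2.25·34 + 3·-12.96 = 97.62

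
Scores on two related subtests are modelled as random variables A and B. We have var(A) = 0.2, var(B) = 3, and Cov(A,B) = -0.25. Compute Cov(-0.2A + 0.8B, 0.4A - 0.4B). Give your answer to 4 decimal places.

Cov(-0.2A + 0.8B, 0.4A - 0.4B) = (-0.2)(0.4)var(A) + (0.8)(-0.4)var(B) + [(-0.2)(-0.4) + (0.8)(0.4)]Cov(A,B)
= -0.08·0.2 + -0.32·3 + 0.4·-0.25 = -1.076

-1.0760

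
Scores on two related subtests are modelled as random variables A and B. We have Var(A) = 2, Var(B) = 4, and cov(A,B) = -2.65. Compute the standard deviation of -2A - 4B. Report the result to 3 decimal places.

Var(-2A - 4B) = (-2)²·Var(A) + (-4)²·Var(B) + 2·(-2)·(-4)·cov(A,B)
= 4·2 + 16·4 + 16·-2.65 = 29.6
σ(-2A - 4B) = √29.6 ≈ 5.441

5.441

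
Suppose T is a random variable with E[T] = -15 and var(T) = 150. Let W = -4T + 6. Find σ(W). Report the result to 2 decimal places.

48.99

var(-4T + 6) = (-4)²·150 = 2400
σ(W) = √2400 ≈ 48.99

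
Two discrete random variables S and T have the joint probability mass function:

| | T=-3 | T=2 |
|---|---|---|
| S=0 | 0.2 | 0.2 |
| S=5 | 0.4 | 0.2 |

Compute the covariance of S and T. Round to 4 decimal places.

E[S] = 3,  E[T] = -1
E[ST] = -4
cov(S,T) = E[ST] − E[S]E[T] = -4 − (3)(-1) = -1

-1.0000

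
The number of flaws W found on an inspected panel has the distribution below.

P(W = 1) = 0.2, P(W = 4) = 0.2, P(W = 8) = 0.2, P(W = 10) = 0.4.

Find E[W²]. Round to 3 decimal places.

E[W²] = (1)²(0.2) + (4)²(0.2) + (8)²(0.2) + (10)²(0.4) = 56.2

56.200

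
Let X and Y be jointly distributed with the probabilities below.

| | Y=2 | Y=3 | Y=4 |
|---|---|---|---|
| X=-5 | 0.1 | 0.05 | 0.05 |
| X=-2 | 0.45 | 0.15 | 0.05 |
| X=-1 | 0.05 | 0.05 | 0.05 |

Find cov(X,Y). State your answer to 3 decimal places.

E[X] = -2.45,  E[Y] = 2.55
E[XY] = -6.3
cov(X,Y) = E[XY] − E[X]E[Y] = -6.3 − (-2.45)(2.55) = -0.0525

-0.053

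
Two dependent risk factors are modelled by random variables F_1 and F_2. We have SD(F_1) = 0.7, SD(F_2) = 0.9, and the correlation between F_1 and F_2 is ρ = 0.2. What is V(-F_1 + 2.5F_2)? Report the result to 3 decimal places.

V(F_1) = (0.7)² = 0.49;  V(F_2) = (0.9)² = 0.81
Cov(F_1,F_2) = ρ·SD(F_1)·SD(F_2) = 0.2·0.7·0.9 = 0.126
V(-F_1 + 2.5F_2) = (-1)²·V(F_1) + (2.5)²·V(F_2) + 2·(-1)·(2.5)·Cov(F_1,F_2)
= 1·0.49 + 6.25·0.81 + -5·0.126 = 4.9225

4.923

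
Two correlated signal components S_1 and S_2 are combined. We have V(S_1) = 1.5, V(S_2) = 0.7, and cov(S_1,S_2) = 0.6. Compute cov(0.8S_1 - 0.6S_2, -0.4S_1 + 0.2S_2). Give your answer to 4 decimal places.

-0.3240

cov(0.8S_1 - 0.6S_2, -0.4S_1 + 0.2S_2) = (0.8)(-0.4)V(S_1) + (-0.6)(0.2)V(S_2) + [(0.8)(0.2) + (-0.6)(-0.4)]cov(S_1,S_2)
= -0.32·1.5 + -0.12·0.7 + 0.4·0.6 = -0.324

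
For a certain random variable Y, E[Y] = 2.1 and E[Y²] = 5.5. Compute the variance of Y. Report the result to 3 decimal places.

1.090

V(Y) = 5.5 − (2.1)² = 1.09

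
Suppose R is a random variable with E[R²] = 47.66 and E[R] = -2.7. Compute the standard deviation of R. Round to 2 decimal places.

var(R) = 47.66 − (-2.7)² = 40.37
σ(R) = √40.37 ≈ 6.35

6.35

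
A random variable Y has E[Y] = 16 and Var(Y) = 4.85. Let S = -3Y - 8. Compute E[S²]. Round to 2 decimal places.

3179.65

E[-3Y - 8] = -3·16 − 8 = -56
Var(-3Y - 8) = (-3)²·4.85 = 43.65
E[S²] = Var(S) + (E[S])² = 43.65 + (-56)² = 3179.65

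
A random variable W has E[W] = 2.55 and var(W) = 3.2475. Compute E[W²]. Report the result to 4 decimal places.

E[W²] = var(W) + (E[W])² = 3.2475 + (2.55)² = 9.75

9.7500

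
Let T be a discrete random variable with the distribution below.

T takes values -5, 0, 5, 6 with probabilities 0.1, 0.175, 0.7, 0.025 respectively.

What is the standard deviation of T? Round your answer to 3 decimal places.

3.313

E[T] = (-5)(0.1) + (0)(0.175) + (5)(0.7) + (6)(0.025) = 3.15
E[T²] = (-5)²(0.1) + (0)²(0.175) + (5)²(0.7) + (6)²(0.025) = 20.9
V(T) = E[T²] − (E[T])² = 20.9 − (3.15)² = 10.9775
sd(T) = √10.9775 ≈ 3.313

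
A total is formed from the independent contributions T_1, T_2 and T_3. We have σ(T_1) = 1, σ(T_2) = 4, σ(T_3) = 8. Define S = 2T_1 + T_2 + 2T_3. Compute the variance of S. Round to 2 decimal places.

Var(T_1) = 1, Var(T_2) = 16, Var(T_3) = 64
By independence, Var(S) = (2)²Var(T_1) + (1)²Var(T_2) + (2)²Var(T_3)
= (2)²·1 + (1)²·16 + (2)²·64 = 276

276.00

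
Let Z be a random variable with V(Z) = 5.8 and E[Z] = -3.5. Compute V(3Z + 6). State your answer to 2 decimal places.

52.20

V(3Z + 6) = (3)²·V(Z) = 9·5.8 = 52.2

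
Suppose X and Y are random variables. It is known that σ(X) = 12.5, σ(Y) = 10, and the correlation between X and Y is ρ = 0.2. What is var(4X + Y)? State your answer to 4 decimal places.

2800.0000

var(X) = (12.5)² = 156.25;  var(Y) = (10)² = 100
cov(X,Y) = ρ·σ(X)·σ(Y) = 0.2·12.5·10 = 25
var(4X + Y) = (4)²·var(X) + (1)²·var(Y) + 2·(4)·(1)·cov(X,Y)
= 16·156.25 + 1·100 + 8·25 = 2800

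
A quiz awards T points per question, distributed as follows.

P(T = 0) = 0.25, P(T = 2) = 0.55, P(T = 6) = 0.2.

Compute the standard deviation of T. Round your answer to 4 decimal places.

E[T] = (0)(0.25) + (2)(0.55) + (6)(0.2) = 2.3
E[T²] = (0)²(0.25) + (2)²(0.55) + (6)²(0.2) = 9.4
Var(T) = E[T²] − (E[T])² = 9.4 − (2.3)² = 4.11
sd(T) = √4.11 ≈ 2.0273

2.0273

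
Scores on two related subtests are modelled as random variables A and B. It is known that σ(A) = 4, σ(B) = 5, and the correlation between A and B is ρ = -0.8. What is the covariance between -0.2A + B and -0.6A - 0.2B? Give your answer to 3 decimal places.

5.880

var(A) = (4)² = 16;  var(B) = (5)² = 25
Cov(A,B) = ρ·σ(A)·σ(B) = -0.8·4·5 = -16
Cov(-0.2A + B, -0.6A - 0.2B) = (-0.2)(-0.6)var(A) + (1)(-0.2)var(B) + [(-0.2)(-0.2) + (1)(-0.6)]Cov(A,B)
= 0.12·16 + -0.2·25 + -0.56·-16 = 5.88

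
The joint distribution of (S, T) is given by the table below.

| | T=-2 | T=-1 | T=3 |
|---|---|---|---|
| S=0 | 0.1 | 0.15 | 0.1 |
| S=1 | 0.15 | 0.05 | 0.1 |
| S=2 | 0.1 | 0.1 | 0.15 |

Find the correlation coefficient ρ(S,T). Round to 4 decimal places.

0.1086

E[S] = 1,  E[T] = 0.05
E[ST] = 0.25
Cov(S,T) = E[ST] − E[S]E[T] = 0.25 − (1)(0.05) = 0.2
V(S) = 0.7,  V(T) = 4.8475
ρ = 0.2 / √(0.7·4.8475) ≈ 0.1086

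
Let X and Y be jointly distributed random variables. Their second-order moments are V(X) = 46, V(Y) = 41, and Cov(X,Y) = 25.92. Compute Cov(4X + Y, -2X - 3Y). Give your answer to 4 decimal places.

-853.8800

Cov(4X + Y, -2X - 3Y) = (4)(-2)V(X) + (1)(-3)V(Y) + [(4)(-3) + (1)(-2)]Cov(X,Y)
= -8·46 + -3·41 + -14·25.92 = -853.88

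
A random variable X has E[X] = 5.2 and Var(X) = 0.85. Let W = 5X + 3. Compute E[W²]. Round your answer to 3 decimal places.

862.250

E[5X + 3] = 5·5.2 + 3 = 29
Var(5X + 3) = (5)²·0.85 = 21.25
E[W²] = Var(W) + (E[W])² = 21.25 + (29)² = 862.25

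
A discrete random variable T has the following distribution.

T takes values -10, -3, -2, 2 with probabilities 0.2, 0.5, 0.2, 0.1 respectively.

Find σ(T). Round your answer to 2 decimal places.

E[T] = (-10)(0.2) + (-3)(0.5) + (-2)(0.2) + (2)(0.1) = -3.7
E[T²] = (-10)²(0.2) + (-3)²(0.5) + (-2)²(0.2) + (2)²(0.1) = 25.7
Var(T) = E[T²] − (E[T])² = 25.7 − (-3.7)² = 12.01
σ(T) = √12.01 ≈ 3.47

3.47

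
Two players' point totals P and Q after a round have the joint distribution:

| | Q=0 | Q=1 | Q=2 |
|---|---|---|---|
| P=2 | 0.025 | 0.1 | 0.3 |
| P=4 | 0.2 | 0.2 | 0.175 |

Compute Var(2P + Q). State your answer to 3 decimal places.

3.198

E[P] = 3.15,  E[Q] = 1.25,  E[PQ] = 3.6
Var(P) = 10.9 − (3.15)² = 0.9775;  Var(Q) = 2.2 − (1.25)² = 0.6375
Cov(P,Q) = 3.6 − (3.15)(1.25) = -0.3375
Var(2P + Q) = (2)²·0.9775 + (1)²·0.6375 + 2·(2)·(1)·-0.3375 = 3.1975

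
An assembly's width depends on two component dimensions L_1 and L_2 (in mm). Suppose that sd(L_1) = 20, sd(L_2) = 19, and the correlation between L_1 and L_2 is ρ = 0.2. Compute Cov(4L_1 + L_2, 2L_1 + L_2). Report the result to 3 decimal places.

var(L_1) = (20)² = 400;  var(L_2) = (19)² = 361
Cov(L_1,L_2) = ρ·sd(L_1)·sd(L_2) = 0.2·20·19 = 76
Cov(4L_1 + L_2, 2L_1 + L_2) = (4)(2)var(L_1) + (1)(1)var(L_2) + [(4)(1) + (1)(2)]Cov(L_1,L_2)
= 8·400 + 1·361 + 6·76 = 4017

4017.000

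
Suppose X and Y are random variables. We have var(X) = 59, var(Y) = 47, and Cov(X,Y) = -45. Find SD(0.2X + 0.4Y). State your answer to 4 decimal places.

1.6371

var(0.2X + 0.4Y) = (0.2)²·var(X) + (0.4)²·var(Y) + 2·(0.2)·(0.4)·Cov(X,Y)
= 0.04·59 + 0.16·47 + 0.16·-45 = 2.68
SD(0.2X + 0.4Y) = √2.68 ≈ 1.6371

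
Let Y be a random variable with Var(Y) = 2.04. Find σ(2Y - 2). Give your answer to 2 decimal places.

2.86

Var(2Y - 2) = (2)²·2.04 = 8.16
σ(2Y - 2) = √8.16 ≈ 2.86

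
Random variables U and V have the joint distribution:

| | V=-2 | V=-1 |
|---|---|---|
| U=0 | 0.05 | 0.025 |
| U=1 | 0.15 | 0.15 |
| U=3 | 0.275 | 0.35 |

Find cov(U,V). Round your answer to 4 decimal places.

E[U] = 2.175,  E[V] = -1.475
E[UV] = -3.15
cov(U,V) = E[UV] − E[U]E[V] = -3.15 − (2.175)(-1.475) = 0.058125

0.0581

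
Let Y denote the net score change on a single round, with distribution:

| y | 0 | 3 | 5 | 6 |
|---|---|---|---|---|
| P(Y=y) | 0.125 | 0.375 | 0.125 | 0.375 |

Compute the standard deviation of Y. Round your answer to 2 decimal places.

2.00

E[Y] = (0)(0.125) + (3)(0.375) + (5)(0.125) + (6)(0.375) = 4
E[Y²] = (0)²(0.125) + (3)²(0.375) + (5)²(0.125) + (6)²(0.375) = 20
var(Y) = E[Y²] − (E[Y])² = 20 − (4)² = 4
SD(Y) = √4 ≈ 2.00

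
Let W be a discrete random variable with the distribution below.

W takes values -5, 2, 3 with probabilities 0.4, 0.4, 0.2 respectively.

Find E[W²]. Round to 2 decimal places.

E[W²] = (-5)²(0.4) + (2)²(0.4) + (3)²(0.2) = 13.4

13.40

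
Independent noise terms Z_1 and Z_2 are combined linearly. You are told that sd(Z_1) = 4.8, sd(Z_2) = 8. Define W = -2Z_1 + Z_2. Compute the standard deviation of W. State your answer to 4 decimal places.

12.4964

Var(Z_1) = 23.04, Var(Z_2) = 64
By independence, Var(W) = (-2)²Var(Z_1) + (1)²Var(Z_2)
= (-2)²·23.04 + (1)²·64 = 156.16
sd(W) = √156.16 ≈ 12.4964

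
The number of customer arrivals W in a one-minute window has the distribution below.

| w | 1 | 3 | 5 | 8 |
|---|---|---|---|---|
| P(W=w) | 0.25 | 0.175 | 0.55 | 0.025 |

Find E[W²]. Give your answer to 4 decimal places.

E[W²] = (1)²(0.25) + (3)²(0.175) + (5)²(0.55) + (8)²(0.025) = 17.175

17.1750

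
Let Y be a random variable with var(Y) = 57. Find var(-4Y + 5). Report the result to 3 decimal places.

912.000

var(-4Y + 5) = (-4)²·var(Y) = 16·57 = 912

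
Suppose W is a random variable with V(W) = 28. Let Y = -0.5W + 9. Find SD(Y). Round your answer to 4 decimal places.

V(-0.5W + 9) = (-0.5)²·28 = 7
SD(Y) = √7 ≈ 2.6458

2.6458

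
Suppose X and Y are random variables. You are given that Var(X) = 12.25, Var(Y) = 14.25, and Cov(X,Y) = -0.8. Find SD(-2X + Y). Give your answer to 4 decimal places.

Var(-2X + Y) = (-2)²·Var(X) + (1)²·Var(Y) + 2·(-2)·(1)·Cov(X,Y)
= 4·12.25 + 1·14.25 + -4·-0.8 = 66.45
SD(-2X + Y) = √66.45 ≈ 8.1517

8.1517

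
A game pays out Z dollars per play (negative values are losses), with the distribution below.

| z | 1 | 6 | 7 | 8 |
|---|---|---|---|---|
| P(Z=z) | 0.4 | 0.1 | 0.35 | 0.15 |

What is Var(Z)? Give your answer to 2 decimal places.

9.13

E[Z] = (1)(0.4) + (6)(0.1) + (7)(0.35) + (8)(0.15) = 4.65
E[Z²] = (1)²(0.4) + (6)²(0.1) + (7)²(0.35) + (8)²(0.15) = 30.75
Var(Z) = E[Z²] − (E[Z])² = 30.75 − (4.65)² = 9.1275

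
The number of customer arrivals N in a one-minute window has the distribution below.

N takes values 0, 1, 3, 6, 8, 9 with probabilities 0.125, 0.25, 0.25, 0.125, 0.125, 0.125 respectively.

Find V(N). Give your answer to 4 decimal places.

10.1094

E[N] = (0)(0.125) + (1)(0.25) + (3)(0.25) + (6)(0.125) + (8)(0.125) + (9)(0.125) = 3.875
E[N²] = (0)²(0.125) + (1)²(0.25) + (3)²(0.25) + (6)²(0.125) + (8)²(0.125) + (9)²(0.125) = 25.125
V(N) = E[N²] − (E[N])² = 25.125 − (3.875)² = 10.109375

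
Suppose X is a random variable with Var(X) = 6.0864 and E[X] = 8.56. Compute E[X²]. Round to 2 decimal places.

E[X²] = Var(X) + (E[X])² = 6.0864 + (8.56)² = 79.36

79.36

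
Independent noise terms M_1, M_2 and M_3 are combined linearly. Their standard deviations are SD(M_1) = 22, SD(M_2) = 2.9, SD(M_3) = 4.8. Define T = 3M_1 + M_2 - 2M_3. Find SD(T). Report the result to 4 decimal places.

66.7575

Var(M_1) = 484, Var(M_2) = 8.41, Var(M_3) = 23.04
By independence, Var(T) = (3)²Var(M_1) + (1)²Var(M_2) + (-2)²Var(M_3)
= (3)²·484 + (1)²·8.41 + (-2)²·23.04 = 4456.57
SD(T) = √4456.57 ≈ 66.7575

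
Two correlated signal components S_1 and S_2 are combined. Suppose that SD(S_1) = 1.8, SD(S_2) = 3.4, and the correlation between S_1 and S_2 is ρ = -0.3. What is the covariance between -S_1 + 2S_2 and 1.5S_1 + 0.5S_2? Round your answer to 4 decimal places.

V(S_1) = (1.8)² = 3.24;  V(S_2) = (3.4)² = 11.56
Cov(S_1,S_2) = ρ·SD(S_1)·SD(S_2) = -0.3·1.8·3.4 = -1.836
Cov(-S_1 + 2S_2, 1.5S_1 + 0.5S_2) = (-1)(1.5)V(S_1) + (2)(0.5)V(S_2) + [(-1)(0.5) + (2)(1.5)]Cov(S_1,S_2)
= -1.5·3.24 + 1·11.56 + 2.5·-1.836 = 2.11

2.1100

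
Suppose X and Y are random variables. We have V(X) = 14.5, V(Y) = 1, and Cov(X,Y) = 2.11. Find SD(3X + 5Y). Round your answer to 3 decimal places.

V(3X + 5Y) = (3)²·V(X) + (5)²·V(Y) + 2·(3)·(5)·Cov(X,Y)
= 9·14.5 + 25·1 + 30·2.11 = 218.8
SD(3X + 5Y) = √218.8 ≈ 14.792

14.792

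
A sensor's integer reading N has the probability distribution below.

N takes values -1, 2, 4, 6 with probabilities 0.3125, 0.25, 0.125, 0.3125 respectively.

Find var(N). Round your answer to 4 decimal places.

E[N] = (-1)(0.3125) + (2)(0.25) + (4)(0.125) + (6)(0.3125) = 2.5625
E[N²] = (-1)²(0.3125) + (2)²(0.25) + (4)²(0.125) + (6)²(0.3125) = 14.5625
var(N) = E[N²] − (E[N])² = 14.5625 − (2.5625)² = 7.99609375

7.9961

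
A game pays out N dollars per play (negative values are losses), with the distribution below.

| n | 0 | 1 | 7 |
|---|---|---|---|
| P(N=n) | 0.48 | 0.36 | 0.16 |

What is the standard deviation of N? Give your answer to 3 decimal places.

2.451

E[N] = (0)(0.48) + (1)(0.36) + (7)(0.16) = 1.48
E[N²] = (0)²(0.48) + (1)²(0.36) + (7)²(0.16) = 8.2
var(N) = E[N²] − (E[N])² = 8.2 − (1.48)² = 6.0096
SD(N) = √6.0096 ≈ 2.451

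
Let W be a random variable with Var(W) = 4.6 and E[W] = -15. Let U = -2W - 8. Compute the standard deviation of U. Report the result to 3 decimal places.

4.290

Var(-2W - 8) = (-2)²·4.6 = 18.4
SD(U) = √18.4 ≈ 4.290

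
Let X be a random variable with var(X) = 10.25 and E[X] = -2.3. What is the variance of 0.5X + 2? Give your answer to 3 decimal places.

var(0.5X + 2) = (0.5)²·var(X) = 0.25·10.25 = 2.5625

2.563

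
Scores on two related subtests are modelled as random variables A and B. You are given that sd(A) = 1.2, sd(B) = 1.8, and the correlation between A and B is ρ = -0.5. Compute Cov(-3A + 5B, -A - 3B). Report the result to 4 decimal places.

var(A) = (1.2)² = 1.44;  var(B) = (1.8)² = 3.24
Cov(A,B) = ρ·sd(A)·sd(B) = -0.5·1.2·1.8 = -1.08
Cov(-3A + 5B, -A - 3B) = (-3)(-1)var(A) + (5)(-3)var(B) + [(-3)(-3) + (5)(-1)]Cov(A,B)
= 3·1.44 + -15·3.24 + 4·-1.08 = -48.6

-48.6000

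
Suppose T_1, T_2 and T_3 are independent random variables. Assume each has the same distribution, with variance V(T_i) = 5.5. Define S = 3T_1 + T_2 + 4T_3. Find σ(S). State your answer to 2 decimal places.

11.96

By independence, V(S) = (3)²V(T_1) + (1)²V(T_2) + (4)²V(T_3)
= (3)²·5.5 + (1)²·5.5 + (4)²·5.5 = 143
σ(S) = √143 ≈ 11.96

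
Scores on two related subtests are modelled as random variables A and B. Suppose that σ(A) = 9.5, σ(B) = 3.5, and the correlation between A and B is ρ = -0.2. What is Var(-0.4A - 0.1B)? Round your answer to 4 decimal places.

Var(A) = (9.5)² = 90.25;  Var(B) = (3.5)² = 12.25
cov(A,B) = ρ·σ(A)·σ(B) = -0.2·9.5·3.5 = -6.65
Var(-0.4A - 0.1B) = (-0.4)²·Var(A) + (-0.1)²·Var(B) + 2·(-0.4)·(-0.1)·cov(A,B)
= 0.16·90.25 + 0.01·12.25 + 0.08·-6.65 = 14.0305

14.0305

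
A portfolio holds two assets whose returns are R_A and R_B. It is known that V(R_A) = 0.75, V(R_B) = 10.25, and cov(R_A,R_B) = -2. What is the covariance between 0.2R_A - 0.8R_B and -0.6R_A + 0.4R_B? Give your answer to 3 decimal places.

-4.490

cov(0.2R_A - 0.8R_B, -0.6R_A + 0.4R_B) = (0.2)(-0.6)V(R_A) + (-0.8)(0.4)V(R_B) + [(0.2)(0.4) + (-0.8)(-0.6)]cov(R_A,R_B)
= -0.12·0.75 + -0.32·10.25 + 0.56·-2 = -4.49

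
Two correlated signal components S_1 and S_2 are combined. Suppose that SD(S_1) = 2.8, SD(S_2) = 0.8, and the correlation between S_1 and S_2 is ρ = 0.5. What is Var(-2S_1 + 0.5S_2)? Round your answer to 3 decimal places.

Var(S_1) = (2.8)² = 7.84;  Var(S_2) = (0.8)² = 0.64
cov(S_1,S_2) = ρ·SD(S_1)·SD(S_2) = 0.5·2.8·0.8 = 1.12
Var(-2S_1 + 0.5S_2) = (-2)²·Var(S_1) + (0.5)²·Var(S_2) + 2·(-2)·(0.5)·cov(S_1,S_2)
= 4·7.84 + 0.25·0.64 + -2·1.12 = 29.28

29.280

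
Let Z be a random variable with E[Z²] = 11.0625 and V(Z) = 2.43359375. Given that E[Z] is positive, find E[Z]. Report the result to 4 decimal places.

(E[Z])² = E[Z²] − V(Z) = 11.0625 − 2.43359375 = 8.62890625
E[Z] = √8.62890625 = 2.9375

2.9375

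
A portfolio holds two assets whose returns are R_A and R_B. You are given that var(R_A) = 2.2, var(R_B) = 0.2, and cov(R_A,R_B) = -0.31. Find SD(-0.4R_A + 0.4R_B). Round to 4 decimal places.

0.6951

var(-0.4R_A + 0.4R_B) = (-0.4)²·var(R_A) + (0.4)²·var(R_B) + 2·(-0.4)·(0.4)·cov(R_A,R_B)
= 0.16·2.2 + 0.16·0.2 + -0.32·-0.31 = 0.4832
SD(-0.4R_A + 0.4R_B) = √0.4832 ≈ 0.6951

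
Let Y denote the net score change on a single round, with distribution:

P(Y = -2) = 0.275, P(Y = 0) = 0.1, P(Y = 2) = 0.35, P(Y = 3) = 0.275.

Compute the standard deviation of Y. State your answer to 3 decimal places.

2.006

E[Y] = (-2)(0.275) + (0)(0.1) + (2)(0.35) + (3)(0.275) = 0.975
E[Y²] = (-2)²(0.275) + (0)²(0.1) + (2)²(0.35) + (3)²(0.275) = 4.975
var(Y) = E[Y²] − (E[Y])² = 4.975 − (0.975)² = 4.024375
SD(Y) = √4.024375 ≈ 2.006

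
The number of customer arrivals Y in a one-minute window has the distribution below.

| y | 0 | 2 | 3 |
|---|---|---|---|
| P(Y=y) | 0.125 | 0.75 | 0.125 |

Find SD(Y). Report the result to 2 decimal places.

0.78

E[Y] = (0)(0.125) + (2)(0.75) + (3)(0.125) = 1.875
E[Y²] = (0)²(0.125) + (2)²(0.75) + (3)²(0.125) = 4.125
V(Y) = E[Y²] − (E[Y])² = 4.125 − (1.875)² = 0.609375
SD(Y) = √0.609375 ≈ 0.78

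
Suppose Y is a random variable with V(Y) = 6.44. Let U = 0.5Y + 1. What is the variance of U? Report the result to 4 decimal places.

V(0.5Y + 1) = (0.5)²·V(Y) = 0.25·6.44 = 1.61

1.6100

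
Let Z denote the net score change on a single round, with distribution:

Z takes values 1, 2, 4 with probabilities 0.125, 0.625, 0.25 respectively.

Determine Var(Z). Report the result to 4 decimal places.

0.9844

E[Z] = (1)(0.125) + (2)(0.625) + (4)(0.25) = 2.375
E[Z²] = (1)²(0.125) + (2)²(0.625) + (4)²(0.25) = 6.625
Var(Z) = E[Z²] − (E[Z])² = 6.625 − (2.375)² = 0.984375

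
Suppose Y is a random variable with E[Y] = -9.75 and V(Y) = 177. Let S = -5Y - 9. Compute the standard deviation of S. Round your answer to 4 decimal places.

66.5207

V(-5Y - 9) = (-5)²·177 = 4425
SD(S) = √4425 ≈ 66.5207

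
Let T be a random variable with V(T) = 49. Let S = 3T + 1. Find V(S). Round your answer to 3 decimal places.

441.000

V(3T + 1) = (3)²·V(T) = 9·49 = 441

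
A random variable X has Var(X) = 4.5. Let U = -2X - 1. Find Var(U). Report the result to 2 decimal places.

Var(-2X - 1) = (-2)²·Var(X) = 4·4.5 = 18

18.00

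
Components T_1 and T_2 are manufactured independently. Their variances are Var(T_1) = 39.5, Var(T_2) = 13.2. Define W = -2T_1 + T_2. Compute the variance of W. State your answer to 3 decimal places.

171.200

By independence, Var(W) = (-2)²Var(T_1) + (1)²Var(T_2)
= (-2)²·39.5 + (1)²·13.2 = 171.2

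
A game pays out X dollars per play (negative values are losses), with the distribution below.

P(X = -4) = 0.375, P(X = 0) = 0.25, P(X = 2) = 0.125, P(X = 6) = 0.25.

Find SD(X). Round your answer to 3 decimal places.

E[X] = (-4)(0.375) + (0)(0.25) + (2)(0.125) + (6)(0.25) = 0.25
E[X²] = (-4)²(0.375) + (0)²(0.25) + (2)²(0.125) + (6)²(0.25) = 15.5
Var(X) = E[X²] − (E[X])² = 15.5 − (0.25)² = 15.4375
SD(X) = √15.4375 ≈ 3.929

3.929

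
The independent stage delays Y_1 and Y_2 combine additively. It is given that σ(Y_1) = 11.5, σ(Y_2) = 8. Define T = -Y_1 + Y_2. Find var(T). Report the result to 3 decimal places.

196.250

var(Y_1) = 132.25, var(Y_2) = 64
By independence, var(T) = (-1)²var(Y_1) + (1)²var(Y_2)
= (-1)²·132.25 + (1)²·64 = 196.25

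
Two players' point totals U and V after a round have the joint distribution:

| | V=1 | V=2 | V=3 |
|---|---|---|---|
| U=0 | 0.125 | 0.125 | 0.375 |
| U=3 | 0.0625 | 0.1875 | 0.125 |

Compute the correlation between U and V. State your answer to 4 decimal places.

-0.1471

E[U] = 1.125,  E[V] = 2.3125
E[UV] = 2.4375
Cov(U,V) = E[UV] − E[U]E[V] = 2.4375 − (1.125)(2.3125) = -0.1640625
var(U) = 2.109375,  var(V) = 0.58984375
ρ = -0.1640625 / √(2.109375·0.58984375) ≈ -0.1471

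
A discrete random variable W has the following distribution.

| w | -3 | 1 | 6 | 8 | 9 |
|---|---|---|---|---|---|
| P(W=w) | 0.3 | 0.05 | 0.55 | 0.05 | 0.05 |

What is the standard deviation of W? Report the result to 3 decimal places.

4.349

E[W] = (-3)(0.3) + (1)(0.05) + (6)(0.55) + (8)(0.05) + (9)(0.05) = 3.3
E[W²] = (-3)²(0.3) + (1)²(0.05) + (6)²(0.55) + (8)²(0.05) + (9)²(0.05) = 29.8
var(W) = E[W²] − (E[W])² = 29.8 − (3.3)² = 18.91
sd(W) = √18.91 ≈ 4.349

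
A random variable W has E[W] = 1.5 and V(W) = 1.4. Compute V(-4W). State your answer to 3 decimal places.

V(-4W) = (-4)²·V(W) = 16·1.4 = 22.4

22.400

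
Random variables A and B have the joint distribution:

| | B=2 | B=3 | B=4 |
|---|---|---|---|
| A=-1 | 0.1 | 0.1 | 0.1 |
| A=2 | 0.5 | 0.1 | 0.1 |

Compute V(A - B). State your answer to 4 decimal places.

3.2500

E[A] = 1.1,  E[B] = 2.6,  E[AB] = 2.5
V(A) = 3.1 − (1.1)² = 1.89;  V(B) = 7.4 − (2.6)² = 0.64
Cov(A,B) = 2.5 − (1.1)(2.6) = -0.36
V(A - B) = (1)²·1.89 + (-1)²·0.64 + 2·(1)·(-1)·-0.36 = 3.25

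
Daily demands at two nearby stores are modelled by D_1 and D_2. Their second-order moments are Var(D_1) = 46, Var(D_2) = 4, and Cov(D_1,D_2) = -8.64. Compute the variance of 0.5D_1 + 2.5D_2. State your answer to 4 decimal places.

Var(0.5D_1 + 2.5D_2) = (0.5)²·Var(D_1) + (2.5)²·Var(D_2) + 2·(0.5)·(2.5)·Cov(D_1,D_2)
= 0.25·46 + 6.25·4 + 2.5·-8.64 = 14.9

14.9000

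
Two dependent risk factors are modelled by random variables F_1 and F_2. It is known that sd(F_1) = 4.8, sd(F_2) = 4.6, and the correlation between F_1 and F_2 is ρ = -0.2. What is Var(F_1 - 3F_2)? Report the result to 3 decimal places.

Var(F_1) = (4.8)² = 23.04;  Var(F_2) = (4.6)² = 21.16
cov(F_1,F_2) = ρ·sd(F_1)·sd(F_2) = -0.2·4.8·4.6 = -4.416
Var(F_1 - 3F_2) = (1)²·Var(F_1) + (-3)²·Var(F_2) + 2·(1)·(-3)·cov(F_1,F_2)
= 1·23.04 + 9·21.16 + -6·-4.416 = 239.976

239.976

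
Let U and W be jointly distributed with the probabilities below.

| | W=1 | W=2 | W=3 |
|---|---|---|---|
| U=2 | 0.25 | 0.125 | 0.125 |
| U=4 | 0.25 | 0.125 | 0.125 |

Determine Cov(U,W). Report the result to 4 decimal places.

E[U] = 3,  E[W] = 1.75
E[UW] = 5.25
Cov(U,W) = E[UW] − E[U]E[W] = 5.25 − (3)(1.75) = 0

0.0000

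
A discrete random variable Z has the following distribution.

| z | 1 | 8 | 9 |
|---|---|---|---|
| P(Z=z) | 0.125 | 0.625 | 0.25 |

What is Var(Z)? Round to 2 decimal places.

E[Z] = (1)(0.125) + (8)(0.625) + (9)(0.25) = 7.375
E[Z²] = (1)²(0.125) + (8)²(0.625) + (9)²(0.25) = 60.375
Var(Z) = E[Z²] − (E[Z])² = 60.375 − (7.375)² = 5.984375

5.98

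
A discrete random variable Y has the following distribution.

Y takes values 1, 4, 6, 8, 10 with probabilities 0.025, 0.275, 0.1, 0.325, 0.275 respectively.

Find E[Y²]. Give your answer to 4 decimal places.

E[Y²] = (1)²(0.025) + (4)²(0.275) + (6)²(0.1) + (8)²(0.325) + (10)²(0.275) = 56.325

56.3250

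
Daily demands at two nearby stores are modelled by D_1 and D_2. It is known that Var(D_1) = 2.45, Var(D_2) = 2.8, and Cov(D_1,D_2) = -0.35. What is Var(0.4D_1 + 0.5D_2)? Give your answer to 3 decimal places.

Var(0.4D_1 + 0.5D_2) = (0.4)²·Var(D_1) + (0.5)²·Var(D_2) + 2·(0.4)·(0.5)·Cov(D_1,D_2)
= 0.16·2.45 + 0.25·2.8 + 0.4·-0.35 = 0.952

0.952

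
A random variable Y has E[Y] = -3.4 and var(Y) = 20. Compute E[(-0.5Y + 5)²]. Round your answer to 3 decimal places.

49.890

E[-0.5Y + 5] = -0.5·-3.4 + 5 = 6.7
var(-0.5Y + 5) = (-0.5)²·20 = 5
E[(-0.5Y + 5)²] = var((-0.5Y + 5)) + (E[(-0.5Y + 5)])² = 5 + (6.7)² = 49.89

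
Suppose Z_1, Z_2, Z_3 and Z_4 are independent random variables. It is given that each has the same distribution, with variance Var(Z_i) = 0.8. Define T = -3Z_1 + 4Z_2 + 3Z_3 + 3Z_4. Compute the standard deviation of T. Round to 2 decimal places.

5.87

By independence, Var(T) = (-3)²Var(Z_1) + (4)²Var(Z_2) + (3)²Var(Z_3) + (3)²Var(Z_4)
= (-3)²·0.8 + (4)²·0.8 + (3)²·0.8 + (3)²·0.8 = 34.4
SD(T) = √34.4 ≈ 5.87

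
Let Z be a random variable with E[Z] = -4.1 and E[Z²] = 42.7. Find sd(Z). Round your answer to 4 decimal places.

Var(Z) = 42.7 − (-4.1)² = 25.89
sd(Z) = √25.89 ≈ 5.0882

5.0882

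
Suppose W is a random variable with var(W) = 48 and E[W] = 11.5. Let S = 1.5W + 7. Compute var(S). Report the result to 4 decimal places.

var(1.5W + 7) = (1.5)²·var(W) = 2.25·48 = 108

108.0000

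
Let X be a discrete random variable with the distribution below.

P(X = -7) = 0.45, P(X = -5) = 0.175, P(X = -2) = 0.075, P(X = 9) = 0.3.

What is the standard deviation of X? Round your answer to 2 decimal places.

E[X] = (-7)(0.45) + (-5)(0.175) + (-2)(0.075) + (9)(0.3) = -1.475
E[X²] = (-7)²(0.45) + (-5)²(0.175) + (-2)²(0.075) + (9)²(0.3) = 51.025
V(X) = E[X²] − (E[X])² = 51.025 − (-1.475)² = 48.849375
σ(X) = √48.849375 ≈ 6.99

6.99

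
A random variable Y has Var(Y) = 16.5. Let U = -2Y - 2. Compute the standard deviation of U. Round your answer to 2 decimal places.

8.12

Var(-2Y - 2) = (-2)²·16.5 = 66
SD(U) = √66 ≈ 8.12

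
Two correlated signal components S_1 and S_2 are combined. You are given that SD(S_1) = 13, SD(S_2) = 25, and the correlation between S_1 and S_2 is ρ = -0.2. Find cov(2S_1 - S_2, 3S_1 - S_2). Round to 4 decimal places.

1964.0000

var(S_1) = (13)² = 169;  var(S_2) = (25)² = 625
cov(S_1,S_2) = ρ·SD(S_1)·SD(S_2) = -0.2·13·25 = -65
cov(2S_1 - S_2, 3S_1 - S_2) = (2)(3)var(S_1) + (-1)(-1)var(S_2) + [(2)(-1) + (-1)(3)]cov(S_1,S_2)
= 6·169 + 1·625 + -5·-65 = 1964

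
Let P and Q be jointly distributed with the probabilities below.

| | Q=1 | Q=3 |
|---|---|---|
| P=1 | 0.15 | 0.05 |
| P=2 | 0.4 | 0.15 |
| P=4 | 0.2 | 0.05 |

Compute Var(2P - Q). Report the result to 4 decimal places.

E[P] = 2.3,  E[Q] = 1.5,  E[PQ] = 3.4
Var(P) = 6.4 − (2.3)² = 1.11;  Var(Q) = 3 − (1.5)² = 0.75
Cov(P,Q) = 3.4 − (2.3)(1.5) = -0.05
Var(2P - Q) = (2)²·1.11 + (-1)²·0.75 + 2·(2)·(-1)·-0.05 = 5.39

5.3900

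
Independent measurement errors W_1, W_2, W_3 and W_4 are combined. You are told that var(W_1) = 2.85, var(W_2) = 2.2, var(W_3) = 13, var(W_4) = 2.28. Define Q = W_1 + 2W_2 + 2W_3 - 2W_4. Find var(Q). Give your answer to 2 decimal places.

By independence, var(Q) = (1)²var(W_1) + (2)²var(W_2) + (2)²var(W_3) + (-2)²var(W_4)
= (1)²·2.85 + (2)²·2.2 + (2)²·13 + (-2)²·2.28 = 72.77

72.77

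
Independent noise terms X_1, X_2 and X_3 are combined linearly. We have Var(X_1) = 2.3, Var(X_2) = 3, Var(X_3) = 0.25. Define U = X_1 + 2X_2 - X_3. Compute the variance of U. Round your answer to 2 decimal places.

14.55

By independence, Var(U) = (1)²Var(X_1) + (2)²Var(X_2) + (-1)²Var(X_3)
= (1)²·2.3 + (2)²·3 + (-1)²·0.25 = 14.55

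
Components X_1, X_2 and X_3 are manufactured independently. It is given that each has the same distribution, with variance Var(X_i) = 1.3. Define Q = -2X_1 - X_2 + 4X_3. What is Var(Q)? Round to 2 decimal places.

By independence, Var(Q) = (-2)²Var(X_1) + (-1)²Var(X_2) + (4)²Var(X_3)
= (-2)²·1.3 + (-1)²·1.3 + (4)²·1.3 = 27.3

27.30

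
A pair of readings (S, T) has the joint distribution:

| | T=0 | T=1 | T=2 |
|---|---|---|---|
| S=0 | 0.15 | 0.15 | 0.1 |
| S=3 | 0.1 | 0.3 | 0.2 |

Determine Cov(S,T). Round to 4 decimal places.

E[S] = 1.8,  E[T] = 1.05
E[ST] = 2.1
Cov(S,T) = E[ST] − E[S]E[T] = 2.1 − (1.8)(1.05) = 0.21

0.2100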